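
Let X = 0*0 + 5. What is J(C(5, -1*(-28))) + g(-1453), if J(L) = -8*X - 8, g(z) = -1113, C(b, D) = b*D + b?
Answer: -1161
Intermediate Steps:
X = 5 (X = 0 + 5 = 5)
C(b, D) = b + D*b (C(b, D) = D*b + b = b + D*b)
J(L) = -48 (J(L) = -8*5 - 8 = -40 - 8 = -48)
J(C(5, -1*(-28))) + g(-1453) = -48 - 1113 = -1161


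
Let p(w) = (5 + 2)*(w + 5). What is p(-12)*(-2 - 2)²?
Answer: -784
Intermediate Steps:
p(w) = 35 + 7*w (p(w) = 7*(5 + w) = 35 + 7*w)
p(-12)*(-2 - 2)² = (35 + 7*(-12))*(-2 - 2)² = (35 - 84)*(-4)² = -49*16 = -784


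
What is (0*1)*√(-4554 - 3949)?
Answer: 0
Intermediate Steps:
(0*1)*√(-4554 - 3949) = 0*√(-8503) = 0*(I*√8503) = 0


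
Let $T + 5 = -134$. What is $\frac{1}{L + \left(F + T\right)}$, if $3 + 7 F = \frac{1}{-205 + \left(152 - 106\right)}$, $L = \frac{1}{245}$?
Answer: $- \frac{38955}{5431316} \approx -0.0071723$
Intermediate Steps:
$T = -139$ ($T = -5 - 134 = -139$)
$L = \frac{1}{245} \approx 0.0040816$
$F = - \frac{478}{1113}$ ($F = - \frac{3}{7} + \frac{1}{7 \left(-205 + \left(152 - 106\right)\right)} = - \frac{3}{7} + \frac{1}{7 \left(-205 + 46\right)} = - \frac{3}{7} + \frac{1}{7 \left(-159\right)} = - \frac{3}{7} + \frac{1}{7} \left(- \frac{1}{159}\right) = - \frac{3}{7} - \frac{1}{1113} = - \frac{478}{1113} \approx -0.42947$)
$\frac{1}{L + \left(F + T\right)} = \frac{1}{\frac{1}{245} - \frac{155185}{1113}} = \frac{1}{- \frac{5431316}{38955}} = - \frac{38955}{5431316}$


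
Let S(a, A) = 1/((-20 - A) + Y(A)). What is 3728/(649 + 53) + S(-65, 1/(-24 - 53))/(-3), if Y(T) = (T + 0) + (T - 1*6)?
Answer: 3742601/703053 ≈ 5.3234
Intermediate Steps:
Y(T) = -6 + 2*T (Y(T) = T + (T - 6) = T + (-6 + T) = -6 + 2*T)
S(a, A) = 1/(-26 + A) (S(a, A) = 1/((-20 - A) + (-6 + 2*A)) = 1/(-26 + A))
3728/(649 + 53) + S(-65, 1/(-24 - 53))/(-3) = 3728/(649 + 53) + 1/(-26 + 1/(-24 - 53)*(-3)) = 3728/702 - 1/3/(-26 + 1/(-77)) = 3728*(1/702) - 1/3/(-26 - 1/77) = 1864/351 - 1/3/(-2003/77) = 1864/351 - 77/2003*(-1/3) = 1864/351 + 77/6009 = 3742601/703053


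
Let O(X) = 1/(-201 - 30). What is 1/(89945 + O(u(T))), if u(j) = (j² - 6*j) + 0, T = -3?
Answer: 231/20777294 ≈ 1.1118e-5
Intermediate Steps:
u(j) = j² - 6*j
O(X) = -1/231 (O(X) = 1/(-231) = -1/231)
1/(89945 + O(u(T))) = 1/(89945 - 1/231) = 1/(20777294/231) = 231/20777294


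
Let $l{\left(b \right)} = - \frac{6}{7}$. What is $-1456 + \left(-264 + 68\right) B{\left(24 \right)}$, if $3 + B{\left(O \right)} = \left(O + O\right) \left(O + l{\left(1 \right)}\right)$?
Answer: $-218596$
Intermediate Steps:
$l{\left(b \right)} = - \frac{6}{7}$ ($l{\left(b \right)} = \left(-6\right) \frac{1}{7} = - \frac{6}{7}$)
$B{\left(O \right)} = -3 + 2 O \left(- \frac{6}{7} + O\right)$ ($B{\left(O \right)} = -3 + \left(O + O\right) \left(O - \frac{6}{7}\right) = -3 + 2 O \left(- \frac{6}{7} + O\right)$)
$-1456 + \left(-264 + 68\right) B{\left(24 \right)} = -1456 + \left(-264 + 68\right) \left(-3 + 2 \cdot 24^{2} - \frac{288}{7}\right) = -1456 - 196 \left(-3 + 2 \cdot 576 - \frac{288}{7}\right) = -1456 - 196 \left(-3 + 1152 - \frac{288}{7}\right) = -1456 - 217140 = -218596$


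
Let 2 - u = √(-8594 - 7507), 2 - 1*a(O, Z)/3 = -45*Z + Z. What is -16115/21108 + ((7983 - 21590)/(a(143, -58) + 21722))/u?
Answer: -64893224/84986085 - 40821*I*√1789/226629560 ≈ -0.76357 - 0.0076185*I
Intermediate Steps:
a(O, Z) = 6 + 132*Z (a(O, Z) = 6 - 3*(-45*Z + Z) = 6 - (-132)*Z = 6 + 132*Z)
u = 2 - 3*I*√1789 (u = 2 - √(-8594 - 7507) = 2 - √(-16101) = 2 - 3*I*√1789 ≈ 2.0 - 126.89*I)
-16115/21108 + ((7983 - 21590)/(a(143, -58) + 21722))/u = -16115/21108 + ((7983 - 21590)/((6 + 132*(-58)) + 21722))/(2 - 3*I*√1789) = -16115*1/21108 + (-13607/((6 - 7656) + 21722))/(2 - 3*I*√1789) = -16115/21108 + (-13607/(-7650 + 21722))/(2 - 3*I*√1789) = -16115/21108 + (-13607/14072)/(2 - 3*I*√1789) = -16115/21108 + (-13607*1/14072)/(2 - 3*I*√1789) = -16115/21108 - 13607/(14072*(2 - 3*I*√1789))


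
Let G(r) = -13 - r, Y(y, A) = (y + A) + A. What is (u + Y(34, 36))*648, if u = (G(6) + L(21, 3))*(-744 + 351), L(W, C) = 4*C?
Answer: 1851336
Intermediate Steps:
Y(y, A) = y + 2*A (Y(y, A) = (A + y) + A = y + 2*A)
u = 2751 (u = ((-13 - 1*6) + 4*3)*(-744 + 351) = ((-13 - 6) + 12)*(-393) = (-19 + 12)*(-393) = -7*(-393) = 2751)
(u + Y(34, 36))*648 = (2751 + (34 + 2*36))*648 = (2751 + (34 + 72))*648 = (2751 + 106)*648 = 2857*648 = 1851336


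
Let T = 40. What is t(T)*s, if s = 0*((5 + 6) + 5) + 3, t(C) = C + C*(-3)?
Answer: -240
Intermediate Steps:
t(C) = -2*C (t(C) = C - 3*C = -2*C)
s = 3 (s = 0*(11 + 5) + 3 = 0*16 + 3 = 0 + 3 = 3)
t(T)*s = -2*40*3 = -80*3 = -240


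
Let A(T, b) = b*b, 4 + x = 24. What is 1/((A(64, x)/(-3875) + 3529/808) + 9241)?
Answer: 125240/1157876907 ≈ 0.00010816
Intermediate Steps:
x = 20 (x = -4 + 24 = 20)
A(T, b) = b**2
1/((A(64, x)/(-3875) + 3529/808) + 9241) = 1/((20**2/(-3875) + 3529/808) + 9241) = 1/((400*(-1/3875) + 3529*(1/808)) + 9241) = 1/((-16/155 + 3529/808) + 9241) = 1/(534067/125240 + 9241) = 1/(1157876907/125240) = 125240/1157876907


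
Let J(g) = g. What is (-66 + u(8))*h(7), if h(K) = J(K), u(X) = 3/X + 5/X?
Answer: -455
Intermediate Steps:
u(X) = 8/X
h(K) = K
(-66 + u(8))*h(7) = (-66 + 8/8)*7 = (-66 + 8*(⅛))*7 = (-66 + 1)*7 = -65*7 = -455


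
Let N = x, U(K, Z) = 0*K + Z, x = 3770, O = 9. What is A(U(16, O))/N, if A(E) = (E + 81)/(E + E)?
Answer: 1/754 ≈ 0.0013263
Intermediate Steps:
U(K, Z) = Z (U(K, Z) = 0 + Z = Z)
N = 3770
A(E) = (81 + E)/(2*E) (A(E) = (81 + E)/((2*E)) = (81 + E)*(1/(2*E)) = (81 + E)/(2*E))
A(U(16, O))/N = ((1/2)*(81 + 9)/9)/3770 = ((1/2)*(1/9)*90)*(1/3770) = 5*(1/3770) = 1/754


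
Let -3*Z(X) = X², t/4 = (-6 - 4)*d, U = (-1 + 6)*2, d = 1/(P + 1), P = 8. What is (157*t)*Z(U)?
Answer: 628000/27 ≈ 23259.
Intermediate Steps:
d = ⅑ (d = 1/(8 + 1) = 1/9 = ⅑ ≈ 0.11111)
U = 10 (U = 5*2 = 10)
t = -40/9 (t = 4*((-6 - 4)*(⅑)) = 4*(-10*⅑) = 4*(-10/9) = -40/9 ≈ -4.4444)
Z(X) = -X²/3
(157*t)*Z(U) = (157*(-40/9))*(-⅓*10²) = -(-6280)*100/27 = -6280/9*(-100/3) = 628000/27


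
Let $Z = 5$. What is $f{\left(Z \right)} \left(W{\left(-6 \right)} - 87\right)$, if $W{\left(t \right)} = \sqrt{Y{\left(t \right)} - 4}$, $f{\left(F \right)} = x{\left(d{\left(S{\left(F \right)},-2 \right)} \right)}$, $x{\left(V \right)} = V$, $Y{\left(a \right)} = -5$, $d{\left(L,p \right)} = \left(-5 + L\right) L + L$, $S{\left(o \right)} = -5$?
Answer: $-3915 + 135 i \approx -3915.0 + 135.0 i$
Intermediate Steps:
$d{\left(L,p \right)} = L + L \left(-5 + L\right)$ ($d{\left(L,p \right)} = L \left(-5 + L\right) + L = L + L \left(-5 + L\right)$)
$f{\left(F \right)} = 45$ ($f{\left(F \right)} = - 5 \left(-4 - 5\right) = \left(-5\right) \left(-9\right) = 45$)
$W{\left(t \right)} = 3 i$ ($W{\left(t \right)} = \sqrt{-5 - 4} = \sqrt{-9} = 3 i$)
$f{\left(Z \right)} \left(W{\left(-6 \right)} - 87\right) = 45 \left(3 i - 87\right) = 45 \left(-87 + 3 i\right) = -3915 + 135 i$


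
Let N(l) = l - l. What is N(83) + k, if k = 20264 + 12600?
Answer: 32864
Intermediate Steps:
N(l) = 0
k = 32864
N(83) + k = 0 + 32864 = 32864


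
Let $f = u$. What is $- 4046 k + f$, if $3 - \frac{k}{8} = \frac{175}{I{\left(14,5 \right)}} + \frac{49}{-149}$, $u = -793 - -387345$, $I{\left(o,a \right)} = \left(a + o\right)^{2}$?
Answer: $\frac{15840556520}{53789} \approx 2.9449 \cdot 10^{5}$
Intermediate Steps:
$u = 386552$ ($u = -793 + 387345 = 386552$)
$f = 386552$
$k = \frac{1223848}{53789}$ ($k = 24 - 8 \left(\frac{175}{\left(5 + 14\right)^{2}} + \frac{49}{-149}\right) = 24 - 8 \left(\frac{175}{19^{2}} + 49 \left(- \frac{1}{149}\right)\right) = 24 - 8 \left(\frac{175}{361} - \frac{49}{149}\right) = 24 - \frac{67088}{53789} = \frac{1223848}{53789} \approx 22.753$)
$- 4046 k + f = \left(-4046\right) \frac{1223848}{53789} + 386552 = - \frac{4951689008}{53789} + 386552 = \frac{15840556520}{53789}$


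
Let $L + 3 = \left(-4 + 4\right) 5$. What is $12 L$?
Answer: $-36$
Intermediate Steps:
$L = -3$ ($L = -3 + \left(-4 + 4\right) 5 = -3 + 0 \cdot 5 = -3 + 0 = -3$)
$12 L = 12 \left(-3\right) = -36$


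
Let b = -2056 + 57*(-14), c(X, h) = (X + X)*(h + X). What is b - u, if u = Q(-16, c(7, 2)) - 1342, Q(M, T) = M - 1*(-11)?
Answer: -1507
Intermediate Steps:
c(X, h) = 2*X*(X + h) (c(X, h) = (2*X)*(X + h) = 2*X*(X + h))
Q(M, T) = 11 + M (Q(M, T) = M + 11 = 11 + M)
b = -2854 (b = -2056 - 798 = -2854)
u = -1347 (u = (11 - 16) - 1342 = -5 - 1342 = -1347)
b - u = -2854 - 1*(-1347) = -2854 + 1347 = -1507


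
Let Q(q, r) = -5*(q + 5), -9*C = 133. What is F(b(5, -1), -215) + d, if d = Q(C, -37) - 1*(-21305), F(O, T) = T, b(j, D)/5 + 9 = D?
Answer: 190250/9 ≈ 21139.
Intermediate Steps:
C = -133/9 (C = -⅑*133 = -133/9 ≈ -14.778)
b(j, D) = -45 + 5*D
Q(q, r) = -25 - 5*q (Q(q, r) = -5*(5 + q) = -25 - 5*q)
d = 192185/9 (d = (-25 - 5*(-133/9)) - 1*(-21305) = (-25 + 665/9) + 21305 = 440/9 + 21305 = 192185/9 ≈ 21354.)
F(b(5, -1), -215) + d = -215 + 192185/9 = 190250/9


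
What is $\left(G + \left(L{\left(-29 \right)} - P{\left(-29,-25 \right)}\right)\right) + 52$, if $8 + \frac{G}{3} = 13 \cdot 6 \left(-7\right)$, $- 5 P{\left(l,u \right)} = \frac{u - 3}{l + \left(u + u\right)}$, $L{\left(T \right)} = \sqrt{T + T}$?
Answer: $- \frac{635922}{395} + i \sqrt{58} \approx -1609.9 + 7.6158 i$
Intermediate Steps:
$L{\left(T \right)} = \sqrt{2} \sqrt{T}$ ($L{\left(T \right)} = \sqrt{2 T} = \sqrt{2} \sqrt{T}$)
$P{\left(l,u \right)} = - \frac{-3 + u}{5 \left(l + 2 u\right)}$ ($P{\left(l,u \right)} = - \frac{\left(u - 3\right) \frac{1}{l + \left(u + u\right)}}{5} = - \frac{\left(-3 + u\right) \frac{1}{l + 2 u}}{5} = - \frac{\frac{1}{l + 2 u} \left(-3 + u\right)}{5} = - \frac{-3 + u}{5 \left(l + 2 u\right)}$)
$G = -1662$ ($G = -24 + 3 \cdot 13 \cdot 6 \left(-7\right) = -24 + 3 \cdot 78 \left(-7\right) = -24 + 3 \left(-546\right) = -24 - 1638 = -1662$)
$\left(G + \left(L{\left(-29 \right)} - P{\left(-29,-25 \right)}\right)\right) + 52 = \left(-1662 + \left(\sqrt{2} \sqrt{-29} - \frac{3 - -25}{5 \left(-29 + 2 \left(-25\right)\right)}\right)\right) + 52 = \left(-1662 + \left(\sqrt{2} i \sqrt{29} - \frac{3 + 25}{5 \left(-29 - 50\right)}\right)\right) + 52 = \left(-1662 + \left(i \sqrt{58} - \frac{1}{5} \frac{1}{-79} \cdot 28\right)\right) + 52 = \left(-1662 + \left(i \sqrt{58} - \frac{1}{5} \left(- \frac{1}{79}\right) 28\right)\right) + 52 = \left(-1662 + \left(i \sqrt{58} - - \frac{28}{395}\right)\right) + 52 = \left(-1662 + \left(i \sqrt{58} + \frac{28}{395}\right)\right) + 52 = \left(-1662 + \left(\frac{28}{395} + i \sqrt{58}\right)\right) + 52 = \left(- \frac{656462}{395} + i \sqrt{58}\right) + 52 = - \frac{635922}{395} + i \sqrt{58}$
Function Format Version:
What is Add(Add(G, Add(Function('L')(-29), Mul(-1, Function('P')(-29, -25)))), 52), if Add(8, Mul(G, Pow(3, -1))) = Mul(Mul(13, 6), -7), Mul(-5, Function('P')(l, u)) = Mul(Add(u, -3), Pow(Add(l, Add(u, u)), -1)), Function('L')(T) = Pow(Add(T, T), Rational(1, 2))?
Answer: Add(Rational(-635922, 395), Mul(I, Pow(58, Rational(1, 2)))) ≈ Add(-1609.9, Mul(7.6158, I))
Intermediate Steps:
Function('L')(T) = Mul(Pow(2, Rational(1, 2)), Pow(T, Rational(1, 2))) (Function('L')(T) = Pow(Mul(2, T), Rational(1, 2)) = Mul(Pow(2, Rational(1, 2)), Pow(T, Rational(1, 2))))
Function('P')(l, u) = Mul(Rational(-1, 5), Pow(Add(l, Mul(2, u)), -1), Add(-3, u)) (Function('P')(l, u) = Mul(Rational(-1, 5), Mul(Add(u, -3), Pow(Add(l, Add(u, u)), -1))) = Mul(Rational(-1, 5), Mul(Add(-3, u), Pow(Add(l, Mul(2, u)), -1))) = Mul(Rational(-1, 5), Mul(Pow(Add(l, Mul(2, u)), -1), Add(-3, u))) = Mul(Rational(-1, 5), Pow(Add(l, Mul(2, u)), -1), Add(-3, u)))
G = -1662 (G = Add(-24, Mul(3, Mul(Mul(13, 6), -7))) = Add(-24, Mul(3, Mul(78, -7))) = Add(-24, Mul(3, -546)) = Add(-24, -1638) = -1662)
Add(Add(G, Add(Function('L')(-29), Mul(-1, Function('P')(-29, -25)))), 52) = Add(Add(-1662, Add(Mul(Pow(2, Rational(1, 2)), Pow(-29, Rational(1, 2))), Mul(-1, Mul(Rational(1, 5), Pow(Add(-29, Mul(2, -25)), -1), Add(3, Mul(-1, -25)))))), 52) = Add(Add(-1662, Add(Mul(Pow(2, Rational(1, 2)), Mul(I, Pow(29, Rational(1, 2)))), Mul(-1, Mul(Rational(1, 5), Pow(Add(-29, -50), -1), Add(3, 25))))), 52) = Add(Add(-1662, Add(Mul(I, Pow(58, Rational(1, 2))), Mul(-1, Mul(Rational(1, 5), Pow(-79, -1), 28)))), 52) = Add(Add(-1662, Add(Mul(I, Pow(58, Rational(1, 2))), Mul(-1, Mul(Rational(1, 5), Rational(-1, 79), 28)))), 52) = Add(Add(-1662, Add(Mul(I, Pow(58, Rational(1, 2))), Mul(-1, Rational(-28, 395)))), 52) = Add(Add(-1662, Add(Mul(I, Pow(58, Rational(1, 2))), Rational(28, 395))), 52) = Add(Add(-1662, Add(Rational(28, 395), Mul(I, Pow(58, Rational(1, 2))))), 52) = Add(Add(Rational(-656462, 395), Mul(I, Pow(58, Rational(1, 2)))), 52) = Add(Rational(-635922, 395), Mul(I, Pow(58, Rational(1, 2))))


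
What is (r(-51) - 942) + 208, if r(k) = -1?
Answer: -735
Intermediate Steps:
(r(-51) - 942) + 208 = (-1 - 942) + 208 = -943 + 208 = -735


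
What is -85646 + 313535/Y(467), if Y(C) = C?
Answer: -39683147/467 ≈ -84975.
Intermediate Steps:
-85646 + 313535/Y(467) = -85646 + 313535/467 = -39683147/467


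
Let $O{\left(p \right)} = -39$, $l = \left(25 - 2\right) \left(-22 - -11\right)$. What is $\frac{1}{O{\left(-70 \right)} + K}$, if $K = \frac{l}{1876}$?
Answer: $- \frac{1876}{73417} \approx -0.025553$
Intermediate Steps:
$l = -253$ ($l = 23 \left(-22 + 11\right) = 23 \left(-11\right) = -253$)
$K = - \frac{253}{1876} \approx -0.13486$
$\frac{1}{O{\left(-70 \right)} + K} = \frac{1}{-39 - \frac{253}{1876}} = \frac{1}{- \frac{73417}{1876}} = - \frac{1876}{73417}$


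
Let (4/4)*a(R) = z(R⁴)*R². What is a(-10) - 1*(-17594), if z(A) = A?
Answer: 1017594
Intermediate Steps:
a(R) = R⁶ (a(R) = R⁴*R² = R⁶)
a(-10) - 1*(-17594) = (-10)⁶ - 1*(-17594) = 1000000 + 17594 = 1017594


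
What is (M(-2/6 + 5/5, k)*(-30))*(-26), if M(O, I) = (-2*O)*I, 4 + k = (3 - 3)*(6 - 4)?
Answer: 4160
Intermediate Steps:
k = -4 (k = -4 + (3 - 3)*(6 - 4) = -4 + 0*2 = -4 + 0 = -4)
M(O, I) = -2*I*O
(M(-2/6 + 5/5, k)*(-30))*(-26) = (-2*(-4)*(-2/6 + 5/5)*(-30))*(-26) = (-2*(-4)*(-2*1/6 + 5*(1/5))*(-30))*(-26) = (-2*(-4)*(-1/3 + 1)*(-30))*(-26) = (-2*(-4)*2/3*(-30))*(-26) = ((16/3)*(-30))*(-26) = -160*(-26) = 4160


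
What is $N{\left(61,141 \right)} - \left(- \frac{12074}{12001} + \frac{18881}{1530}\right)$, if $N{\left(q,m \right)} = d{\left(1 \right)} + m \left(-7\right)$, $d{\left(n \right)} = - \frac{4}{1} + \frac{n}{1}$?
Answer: $- \frac{18386032361}{18361530} \approx -1001.3$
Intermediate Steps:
$d{\left(n \right)} = -4 + n$ ($d{\left(n \right)} = \left(-4\right) 1 + n 1 = -4 + n$)
$N{\left(q,m \right)} = -3 - 7 m$ ($N{\left(q,m \right)} = \left(-4 + 1\right) + m \left(-7\right) = -3 - 7 m$)
$N{\left(61,141 \right)} - \left(- \frac{12074}{12001} + \frac{18881}{1530}\right) = \left(-3 - 987\right) - \left(- \frac{12074}{12001} + \frac{18881}{1530}\right) = \left(-3 - 987\right) - \frac{208117661}{18361530} = -990 + \left(\frac{12074}{12001} - \frac{18881}{1530}\right) = -990 - \frac{208117661}{18361530} = - \frac{18386032361}{18361530}$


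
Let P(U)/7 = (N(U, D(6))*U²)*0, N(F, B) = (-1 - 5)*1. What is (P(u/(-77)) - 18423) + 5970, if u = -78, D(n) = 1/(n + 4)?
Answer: -12453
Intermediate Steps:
D(n) = 1/(4 + n)
N(F, B) = -6 (N(F, B) = -6*1 = -6)
P(U) = 0 (P(U) = 7*(-6*U²*0) = 7*0 = 0)
(P(u/(-77)) - 18423) + 5970 = (0 - 18423) + 5970 = -18423 + 5970 = -12453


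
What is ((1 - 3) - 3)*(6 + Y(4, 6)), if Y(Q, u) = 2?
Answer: -40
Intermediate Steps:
((1 - 3) - 3)*(6 + Y(4, 6)) = ((1 - 3) - 3)*(6 + 2) = (-2 - 3)*8 = -5*8 = -40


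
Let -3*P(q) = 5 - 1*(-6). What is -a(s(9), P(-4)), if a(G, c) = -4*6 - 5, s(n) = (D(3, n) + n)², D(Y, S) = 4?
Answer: 29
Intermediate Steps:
P(q) = -11/3 (P(q) = -(5 - 1*(-6))/3 = -(5 + 6)/3 = -⅓*11 = -11/3)
s(n) = (4 + n)²
a(G, c) = -29 (a(G, c) = -24 - 5 = -29)
-a(s(9), P(-4)) = -1*(-29) = 29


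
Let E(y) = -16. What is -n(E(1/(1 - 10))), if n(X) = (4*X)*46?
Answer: 2944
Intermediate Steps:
n(X) = 184*X
-n(E(1/(1 - 10))) = -184*(-16) = -1*(-2944) = 2944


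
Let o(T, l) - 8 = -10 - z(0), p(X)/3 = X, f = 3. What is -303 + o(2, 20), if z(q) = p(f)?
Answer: -314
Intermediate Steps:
p(X) = 3*X
z(q) = 9 (z(q) = 3*3 = 9)
o(T, l) = -11 (o(T, l) = 8 + (-10 - 1*9) = 8 + (-10 - 9) = 8 - 19 = -11)
-303 + o(2, 20) = -303 - 11 = -314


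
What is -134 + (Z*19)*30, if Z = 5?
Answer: 2716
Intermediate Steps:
-134 + (Z*19)*30 = -134 + (5*19)*30 = -134 + 95*30 = -134 + 2850 = 2716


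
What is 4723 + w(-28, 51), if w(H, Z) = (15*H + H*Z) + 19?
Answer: 2894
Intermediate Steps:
w(H, Z) = 19 + 15*H + H*Z
4723 + w(-28, 51) = 4723 + (19 + 15*(-28) - 28*51) = 4723 + (19 - 420 - 1428) = 4723 - 1829 = 2894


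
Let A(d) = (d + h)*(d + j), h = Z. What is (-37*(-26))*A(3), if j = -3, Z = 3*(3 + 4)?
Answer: 0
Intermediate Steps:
Z = 21 (Z = 3*7 = 21)
h = 21
A(d) = (-3 + d)*(21 + d) (A(d) = (d + 21)*(d - 3) = (21 + d)*(-3 + d) = (-3 + d)*(21 + d))
(-37*(-26))*A(3) = (-37*(-26))*(-63 + 3² + 18*3) = 962*(-63 + 9 + 54) = 962*0 = 0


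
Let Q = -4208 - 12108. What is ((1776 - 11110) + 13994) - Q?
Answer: 20976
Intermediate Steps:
Q = -16316
((1776 - 11110) + 13994) - Q = ((1776 - 11110) + 13994) - 1*(-16316) = (-9334 + 13994) + 16316 = 4660 + 16316 = 20976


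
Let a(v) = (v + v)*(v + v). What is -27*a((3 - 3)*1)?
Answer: 0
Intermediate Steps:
a(v) = 4*v² (a(v) = (2*v)*(2*v) = 4*v²)
-27*a((3 - 3)*1) = -108*((3 - 3)*1)² = -108*(0*1)² = -108*0² = -108*0 = -27*0 = 0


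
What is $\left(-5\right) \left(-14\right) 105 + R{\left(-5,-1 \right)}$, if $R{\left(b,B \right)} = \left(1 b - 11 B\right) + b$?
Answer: $7351$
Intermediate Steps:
$R{\left(b,B \right)} = - 11 B + 2 b$ ($R{\left(b,B \right)} = \left(b - 11 B\right) + b = - 11 B + 2 b$)
$\left(-5\right) \left(-14\right) 105 + R{\left(-5,-1 \right)} = \left(-5\right) \left(-14\right) 105 + \left(\left(-11\right) \left(-1\right) + 2 \left(-5\right)\right) = 70 \cdot 105 + \left(11 - 10\right) = 7350 + 1 = 7351$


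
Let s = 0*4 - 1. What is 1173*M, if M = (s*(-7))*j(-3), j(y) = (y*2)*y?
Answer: 147798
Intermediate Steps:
j(y) = 2*y² (j(y) = (2*y)*y = 2*y²)
s = -1 (s = 0 - 1 = -1)
M = 126 (M = (-1*(-7))*(2*(-3)²) = 7*(2*9) = 7*18 = 126)
1173*M = 1173*126 = 147798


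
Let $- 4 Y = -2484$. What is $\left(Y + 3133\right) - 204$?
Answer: $3550$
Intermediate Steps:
$Y = 621$ ($Y = \left(- \frac{1}{4}\right) \left(-2484\right) = 621$)
$\left(Y + 3133\right) - 204 = \left(621 + 3133\right) - 204 = 3754 - 204 = 3550$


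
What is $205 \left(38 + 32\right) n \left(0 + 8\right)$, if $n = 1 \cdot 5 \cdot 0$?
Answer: $0$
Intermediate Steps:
$n = 0$ ($n = 5 \cdot 0 = 0$)
$205 \left(38 + 32\right) n \left(0 + 8\right) = 205 \left(38 + 32\right) 0 \left(0 + 8\right) = 205 \cdot 70 \cdot 0 \cdot 8 = 14350 \cdot 0 = 0$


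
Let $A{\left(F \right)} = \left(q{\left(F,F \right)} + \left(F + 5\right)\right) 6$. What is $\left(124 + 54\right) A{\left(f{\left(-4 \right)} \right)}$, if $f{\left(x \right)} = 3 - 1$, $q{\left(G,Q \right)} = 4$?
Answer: $11748$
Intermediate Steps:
$f{\left(x \right)} = 2$ ($f{\left(x \right)} = 3 - 1 = 2$)
$A{\left(F \right)} = 54 + 6 F$ ($A{\left(F \right)} = \left(4 + \left(F + 5\right)\right) 6 = \left(4 + \left(5 + F\right)\right) 6 = \left(9 + F\right) 6 = 54 + 6 F$)
$\left(124 + 54\right) A{\left(f{\left(-4 \right)} \right)} = \left(124 + 54\right) \left(54 + 6 \cdot 2\right) = 178 \left(54 + 12\right) = 178 \cdot 66 = 11748$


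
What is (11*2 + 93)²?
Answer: 13225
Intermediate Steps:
(11*2 + 93)² = (22 + 93)² = 115² = 13225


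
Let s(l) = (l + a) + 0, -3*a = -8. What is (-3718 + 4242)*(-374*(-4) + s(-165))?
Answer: 2096524/3 ≈ 6.9884e+5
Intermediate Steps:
a = 8/3 (a = -⅓*(-8) = 8/3 ≈ 2.6667)
s(l) = 8/3 + l (s(l) = (l + 8/3) + 0 = (8/3 + l) + 0 = 8/3 + l)
(-3718 + 4242)*(-374*(-4) + s(-165)) = (-3718 + 4242)*(-374*(-4) + (8/3 - 165)) = 524*(1496 - 487/3) = 524*(4001/3) = 2096524/3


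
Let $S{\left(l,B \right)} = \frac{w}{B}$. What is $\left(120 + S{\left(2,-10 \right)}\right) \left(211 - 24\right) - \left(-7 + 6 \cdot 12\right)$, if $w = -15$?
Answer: $\frac{45311}{2} \approx 22656.0$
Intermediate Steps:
$S{\left(l,B \right)} = - \frac{15}{B}$
$\left(120 + S{\left(2,-10 \right)}\right) \left(211 - 24\right) - \left(-7 + 6 \cdot 12\right) = \left(120 - \frac{15}{-10}\right) \left(211 - 24\right) - \left(-7 + 6 \cdot 12\right) = \left(120 - - \frac{3}{2}\right) 187 - \left(-7 + 72\right) = \left(120 + \frac{3}{2}\right) 187 - 65 = \frac{243}{2} \cdot 187 - 65 = \frac{45441}{2} - 65 = \frac{45311}{2}$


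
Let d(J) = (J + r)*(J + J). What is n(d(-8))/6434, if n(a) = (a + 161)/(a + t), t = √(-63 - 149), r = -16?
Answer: 26160/118761989 - 545*I*√53/475047956 ≈ 0.00022027 - 8.3521e-6*I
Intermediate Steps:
t = 2*I*√53 (t = √(-212) = 2*I*√53 ≈ 14.56*I)
d(J) = 2*J*(-16 + J) (d(J) = (J - 16)*(J + J) = (-16 + J)*(2*J) = 2*J*(-16 + J))
n(a) = (161 + a)/(a + 2*I*√53) (n(a) = (a + 161)/(a + 2*I*√53) = (161 + a)/(a + 2*I*√53))
n(d(-8))/6434 = ((161 + 2*(-8)*(-16 - 8))/(2*(-8)*(-16 - 8) + 2*I*√53))/6434 = ((161 + 2*(-8)*(-24))/(2*(-8)*(-24) + 2*I*√53))*(1/6434) = ((161 + 384)/(384 + 2*I*√53))*(1/6434) = (545/(384 + 2*I*√53))*(1/6434) = 545/(6434*(384 + 2*I*√53))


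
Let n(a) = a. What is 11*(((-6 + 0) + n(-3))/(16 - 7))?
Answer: -11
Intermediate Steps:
11*(((-6 + 0) + n(-3))/(16 - 7)) = 11*(((-6 + 0) - 3)/(16 - 7)) = 11*((-6 - 3)/9) = 11*(-9*⅑) = 11*(-1) = -11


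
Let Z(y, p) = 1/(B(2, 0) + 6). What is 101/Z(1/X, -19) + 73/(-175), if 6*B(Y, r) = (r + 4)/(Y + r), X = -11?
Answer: 335606/525 ≈ 639.25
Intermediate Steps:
B(Y, r) = (4 + r)/(6*(Y + r)) (B(Y, r) = ((r + 4)/(Y + r))/6 = ((4 + r)/(Y + r))/6 = (4 + r)/(6*(Y + r)))
Z(y, p) = 3/19 (Z(y, p) = 1/((4 + 0)/(6*(2 + 0)) + 6) = 1/((⅙)*4/2 + 6) = 1/((⅙)*(½)*4 + 6) = 1/(⅓ + 6) = 1/(19/3) = 3/19)
101/Z(1/X, -19) + 73/(-175) = 101/(3/19) + 73/(-175) = 101*(19/3) + 73*(-1/175) = 1919/3 - 73/175 = 335606/525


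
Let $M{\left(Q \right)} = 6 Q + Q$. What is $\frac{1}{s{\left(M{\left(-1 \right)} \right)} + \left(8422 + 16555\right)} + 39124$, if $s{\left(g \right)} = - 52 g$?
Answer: $\frac{991441285}{25341} \approx 39124.0$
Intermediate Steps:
$M{\left(Q \right)} = 7 Q$
$\frac{1}{s{\left(M{\left(-1 \right)} \right)} + \left(8422 + 16555\right)} + 39124 = \frac{1}{- 52 \cdot 7 \left(-1\right) + \left(8422 + 16555\right)} + 39124 = \frac{1}{\left(-52\right) \left(-7\right) + 24977} + 39124 = \frac{1}{364 + 24977} + 39124 = \frac{1}{25341} + 39124 = \frac{991441285}{25341}$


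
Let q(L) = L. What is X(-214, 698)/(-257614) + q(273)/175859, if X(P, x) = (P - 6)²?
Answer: -4220623489/22651870213 ≈ -0.18633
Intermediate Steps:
X(P, x) = (-6 + P)²
X(-214, 698)/(-257614) + q(273)/175859 = (-6 - 214)²/(-257614) + 273/175859 = (-220)²*(-1/257614) + 273*(1/175859) = 48400*(-1/257614) + 273/175859 = -24200/128807 + 273/175859 = -4220623489/22651870213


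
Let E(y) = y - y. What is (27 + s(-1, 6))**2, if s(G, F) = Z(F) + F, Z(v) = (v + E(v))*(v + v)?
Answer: 11025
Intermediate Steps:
E(y) = 0
Z(v) = 2*v**2 (Z(v) = (v + 0)*(v + v) = v*(2*v) = 2*v**2)
s(G, F) = F + 2*F**2 (s(G, F) = 2*F**2 + F = F + 2*F**2)
(27 + s(-1, 6))**2 = (27 + 6*(1 + 2*6))**2 = (27 + 6*(1 + 12))**2 = (27 + 6*13)**2 = (27 + 78)**2 = 105**2 = 11025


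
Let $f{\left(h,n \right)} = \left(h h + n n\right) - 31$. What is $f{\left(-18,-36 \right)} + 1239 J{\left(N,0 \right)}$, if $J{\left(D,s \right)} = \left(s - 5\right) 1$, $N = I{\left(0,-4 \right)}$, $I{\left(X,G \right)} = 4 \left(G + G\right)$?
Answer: $-4606$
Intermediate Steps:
$I{\left(X,G \right)} = 8 G$ ($I{\left(X,G \right)} = 4 \cdot 2 G = 8 G$)
$f{\left(h,n \right)} = -31 + h^{2} + n^{2}$ ($f{\left(h,n \right)} = \left(h^{2} + n^{2}\right) - 31 = -31 + h^{2} + n^{2}$)
$N = -32$ ($N = 8 \left(-4\right) = -32$)
$J{\left(D,s \right)} = -5 + s$ ($J{\left(D,s \right)} = \left(-5 + s\right) 1 = -5 + s$)
$f{\left(-18,-36 \right)} + 1239 J{\left(N,0 \right)} = \left(-31 + \left(-18\right)^{2} + \left(-36\right)^{2}\right) + 1239 \left(-5 + 0\right) = \left(-31 + 324 + 1296\right) + 1239 \left(-5\right) = 1589 - 6195 = -4606$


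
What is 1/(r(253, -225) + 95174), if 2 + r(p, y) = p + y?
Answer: 1/95200 ≈ 1.0504e-5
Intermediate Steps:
r(p, y) = -2 + p + y (r(p, y) = -2 + (p + y) = -2 + p + y)
1/(r(253, -225) + 95174) = 1/((-2 + 253 - 225) + 95174) = 1/(26 + 95174) = 1/95200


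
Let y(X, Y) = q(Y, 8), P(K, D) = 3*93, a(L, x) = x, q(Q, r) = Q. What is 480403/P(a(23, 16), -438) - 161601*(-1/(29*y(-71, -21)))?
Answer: 82492916/56637 ≈ 1456.5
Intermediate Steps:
P(K, D) = 279
y(X, Y) = Y
480403/P(a(23, 16), -438) - 161601*(-1/(29*y(-71, -21))) = 480403/279 - 161601/((-29*(-21))) = 480403*(1/279) - 161601/609 = 480403/279 - 161601*1/609 = 480403/279 - 53867/203 = 82492916/56637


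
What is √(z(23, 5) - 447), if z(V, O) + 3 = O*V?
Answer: I*√335 ≈ 18.303*I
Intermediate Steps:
z(V, O) = -3 + O*V
√(z(23, 5) - 447) = √((-3 + 5*23) - 447) = √((-3 + 115) - 447) = √(112 - 447) = √(-335) = I*√335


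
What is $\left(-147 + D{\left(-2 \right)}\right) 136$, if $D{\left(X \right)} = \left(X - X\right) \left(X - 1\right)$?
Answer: $-19992$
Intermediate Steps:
$D{\left(X \right)} = 0$ ($D{\left(X \right)} = 0 \left(-1 + X\right) = 0$)
$\left(-147 + D{\left(-2 \right)}\right) 136 = \left(-147 + 0\right) 136 = \left(-147\right) 136 = -19992$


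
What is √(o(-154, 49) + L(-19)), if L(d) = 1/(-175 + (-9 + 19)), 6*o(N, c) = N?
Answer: 2*I*√19415/55 ≈ 5.0668*I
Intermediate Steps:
o(N, c) = N/6
L(d) = -1/165 (L(d) = 1/(-175 + 10) = 1/(-165) = -1/165)
√(o(-154, 49) + L(-19)) = √((⅙)*(-154) - 1/165) = √(-77/3 - 1/165) = √(-1412/55) = 2*I*√19415/55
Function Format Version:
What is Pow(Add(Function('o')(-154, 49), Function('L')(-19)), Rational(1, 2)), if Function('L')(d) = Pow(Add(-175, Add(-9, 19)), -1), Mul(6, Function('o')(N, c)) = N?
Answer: Mul(Rational(2, 55), I, Pow(19415, Rational(1, 2))) ≈ Mul(5.0668, I)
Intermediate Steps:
Function('o')(N, c) = Mul(Rational(1, 6), N)
Function('L')(d) = Rational(-1, 165) (Function('L')(d) = Pow(Add(-175, 10), -1) = Pow(-165, -1) = Rational(-1, 165))
Pow(Add(Function('o')(-154, 49), Function('L')(-19)), Rational(1, 2)) = Pow(Add(Mul(Rational(1, 6), -154), Rational(-1, 165)), Rational(1, 2)) = Pow(Add(Rational(-77, 3), Rational(-1, 165)), Rational(1, 2)) = Pow(Rational(-1412, 55), Rational(1, 2)) = Mul(Rational(2, 55), I, Pow(19415, Rational(1, 2)))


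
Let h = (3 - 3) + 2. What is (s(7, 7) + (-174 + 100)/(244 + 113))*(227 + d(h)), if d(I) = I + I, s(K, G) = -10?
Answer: -40084/17 ≈ -2357.9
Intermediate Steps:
h = 2 (h = 0 + 2 = 2)
d(I) = 2*I
(s(7, 7) + (-174 + 100)/(244 + 113))*(227 + d(h)) = (-10 + (-174 + 100)/(244 + 113))*(227 + 2*2) = (-10 - 74/357)*(227 + 4) = (-10 - 74*1/357)*231 = (-10 - 74/357)*231 = -3644/357*231 = -40084/17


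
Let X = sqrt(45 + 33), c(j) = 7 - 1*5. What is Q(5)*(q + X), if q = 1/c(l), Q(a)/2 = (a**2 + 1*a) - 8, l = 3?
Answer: 22 + 44*sqrt(78) ≈ 410.60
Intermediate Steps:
c(j) = 2 (c(j) = 7 - 5 = 2)
Q(a) = -16 + 2*a + 2*a**2 (Q(a) = 2*((a**2 + 1*a) - 8) = 2*((a**2 + a) - 8) = 2*((a + a**2) - 8) = 2*(-8 + a + a**2) = -16 + 2*a + 2*a**2)
q = 1/2 ≈ 0.50000
X = sqrt(78) ≈ 8.8318
Q(5)*(q + X) = (-16 + 2*5 + 2*5**2)*(1/2 + sqrt(78)) = (-16 + 10 + 2*25)*(1/2 + sqrt(78)) = (-16 + 10 + 50)*(1/2 + sqrt(78)) = 44*(1/2 + sqrt(78)) = 22 + 44*sqrt(78)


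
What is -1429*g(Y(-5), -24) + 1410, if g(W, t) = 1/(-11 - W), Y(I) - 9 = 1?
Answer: 31039/21 ≈ 1478.0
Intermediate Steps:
Y(I) = 10 (Y(I) = 9 + 1 = 10)
-1429*g(Y(-5), -24) + 1410 = -(-1429)/(11 + 10) + 1410 = -(-1429)/21 + 1410 = -1429*(-1/21) + 1410 = 1429/21 + 1410 = 31039/21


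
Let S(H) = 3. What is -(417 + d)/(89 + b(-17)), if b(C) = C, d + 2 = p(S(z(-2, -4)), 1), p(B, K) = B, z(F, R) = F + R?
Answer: -209/36 ≈ -5.8056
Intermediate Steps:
d = 1 (d = -2 + 3 = 1)
-(417 + d)/(89 + b(-17)) = -(417 + 1)/(89 - 17) = -418/72 = -1*209/36 = -209/36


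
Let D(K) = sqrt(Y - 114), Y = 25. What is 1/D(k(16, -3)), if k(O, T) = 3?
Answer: -I*sqrt(89)/89 ≈ -0.106*I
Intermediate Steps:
D(K) = I*sqrt(89) (D(K) = sqrt(25 - 114) = sqrt(-89) = I*sqrt(89))
1/D(k(16, -3)) = 1/(I*sqrt(89)) = -I*sqrt(89)/89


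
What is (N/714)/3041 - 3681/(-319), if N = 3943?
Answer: 7993717411/692636406 ≈ 11.541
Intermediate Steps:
(N/714)/3041 - 3681/(-319) = (3943/714)/3041 - 3681/(-319) = (3943*(1/714))*(1/3041) - 3681*(-1/319) = (3943/714)*(1/3041) + 3681/319 = 3943/2171274 + 3681/319 = 7993717411/692636406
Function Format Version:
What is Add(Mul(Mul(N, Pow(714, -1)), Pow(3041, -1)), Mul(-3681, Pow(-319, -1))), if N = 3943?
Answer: Rational(7993717411, 692636406) ≈ 11.541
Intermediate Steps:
Add(Mul(Mul(N, Pow(714, -1)), Pow(3041, -1)), Mul(-3681, Pow(-319, -1))) = Add(Mul(Mul(3943, Pow(714, -1)), Pow(3041, -1)), Mul(-3681, Pow(-319, -1))) = Add(Mul(Mul(3943, Rational(1, 714)), Rational(1, 3041)), Mul(-3681, Rational(-1, 319))) = Add(Mul(Rational(3943, 714), Rational(1, 3041)), Rational(3681, 319)) = Add(Rational(3943, 2171274), Rational(3681, 319)) = Rational(7993717411, 692636406)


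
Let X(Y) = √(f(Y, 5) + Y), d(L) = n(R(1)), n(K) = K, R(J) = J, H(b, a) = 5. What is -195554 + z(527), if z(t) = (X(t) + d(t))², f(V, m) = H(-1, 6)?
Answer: -195021 + 4*√133 ≈ -1.9498e+5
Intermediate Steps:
f(V, m) = 5
d(L) = 1
X(Y) = √(5 + Y)
z(t) = (1 + √(5 + t))² (z(t) = (√(5 + t) + 1)² = (1 + √(5 + t))²)
-195554 + z(527) = -195554 + (1 + √(5 + 527))² = -195554 + (1 + √532)² = -195554 + (1 + 2*√133)²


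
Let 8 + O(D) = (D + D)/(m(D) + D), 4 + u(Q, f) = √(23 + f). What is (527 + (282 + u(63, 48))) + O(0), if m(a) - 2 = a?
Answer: 797 + √71 ≈ 805.43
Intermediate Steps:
u(Q, f) = -4 + √(23 + f)
m(a) = 2 + a
O(D) = -8 + 2*D/(2 + 2*D) (O(D) = -8 + (D + D)/((2 + D) + D) = -8 + (2*D)/(2 + 2*D) = -8 + 2*D/(2 + 2*D))
(527 + (282 + u(63, 48))) + O(0) = (527 + (282 + (-4 + √(23 + 48)))) + (-8 - 7*0)/(1 + 0) = (527 + (282 + (-4 + √71))) + (-8 + 0)/1 = (527 + (278 + √71)) + 1*(-8) = (805 + √71) - 8 = 797 + √71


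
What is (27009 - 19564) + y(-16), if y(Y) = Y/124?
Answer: 230791/31 ≈ 7444.9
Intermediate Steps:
y(Y) = Y/124 (y(Y) = Y*(1/124) = Y/124)
(27009 - 19564) + y(-16) = (27009 - 19564) + (1/124)*(-16) = 7445 - 4/31 = 230791/31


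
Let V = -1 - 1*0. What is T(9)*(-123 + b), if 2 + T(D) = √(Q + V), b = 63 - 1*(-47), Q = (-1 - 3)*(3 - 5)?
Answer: 26 - 13*√7 ≈ -8.3948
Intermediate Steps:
Q = 8 (Q = -4*(-2) = 8)
V = -1 (V = -1 + 0 = -1)
b = 110 (b = 63 + 47 = 110)
T(D) = -2 + √7 (T(D) = -2 + √(8 - 1) = -2 + √7)
T(9)*(-123 + b) = (-2 + √7)*(-123 + 110) = (-2 + √7)*(-13) = 26 - 13*√7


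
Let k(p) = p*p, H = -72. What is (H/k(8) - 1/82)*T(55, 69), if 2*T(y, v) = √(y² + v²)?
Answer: -373*√7786/656 ≈ -50.172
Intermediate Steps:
k(p) = p²
T(y, v) = √(v² + y²)/2 (T(y, v) = √(y² + v²)/2 = √(v² + y²)/2)
(H/k(8) - 1/82)*T(55, 69) = (-72/(8²) - 1/82)*(√(69² + 55²)/2) = (-72/64 - 1*1/82)*(√(4761 + 3025)/2) = (-72*1/64 - 1/82)*(√7786/2) = (-9/8 - 1/82)*(√7786/2) = -373*√7786/656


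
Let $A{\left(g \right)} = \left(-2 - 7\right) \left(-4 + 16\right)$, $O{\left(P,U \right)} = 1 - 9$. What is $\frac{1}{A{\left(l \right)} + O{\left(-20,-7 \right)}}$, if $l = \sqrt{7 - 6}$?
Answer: $- \frac{1}{116} \approx -0.0086207$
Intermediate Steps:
$O{\left(P,U \right)} = -8$
$l = 1$ ($l = \sqrt{1} = 1$)
$A{\left(g \right)} = -108$ ($A{\left(g \right)} = \left(-9\right) 12 = -108$)
$\frac{1}{A{\left(l \right)} + O{\left(-20,-7 \right)}} = \frac{1}{-108 - 8} = \frac{1}{-116} = - \frac{1}{116}$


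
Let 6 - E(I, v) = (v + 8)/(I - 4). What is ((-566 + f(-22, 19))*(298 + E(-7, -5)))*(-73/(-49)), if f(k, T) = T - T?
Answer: -138291346/539 ≈ -2.5657e+5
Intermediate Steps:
E(I, v) = 6 - (8 + v)/(-4 + I) (E(I, v) = 6 - (v + 8)/(I - 4) = 6 - (8 + v)/(-4 + I))
f(k, T) = 0
((-566 + f(-22, 19))*(298 + E(-7, -5)))*(-73/(-49)) = ((-566 + 0)*(298 + (-32 - 1*(-5) + 6*(-7))/(-4 - 7)))*(-73/(-49)) = (-566*(298 + (-32 + 5 - 42)/(-11)))*(-73*(-1/49)) = -566*(298 - 1/11*(-69))*(73/49) = -566*(298 + 69/11)*(73/49) = -566*3347/11*(73/49) = -1894402/11*73/49 = -138291346/539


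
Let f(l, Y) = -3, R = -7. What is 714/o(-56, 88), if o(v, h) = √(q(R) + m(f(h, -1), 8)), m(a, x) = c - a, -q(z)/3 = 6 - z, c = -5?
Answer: -714*I*√41/41 ≈ -111.51*I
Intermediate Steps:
q(z) = -18 + 3*z (q(z) = -3*(6 - z) = -18 + 3*z)
m(a, x) = -5 - a
o(v, h) = I*√41 (o(v, h) = √((-18 + 3*(-7)) + (-5 - 1*(-3))) = √((-18 - 21) + (-5 + 3)) = √(-39 - 2) = √(-41) = I*√41)
714/o(-56, 88) = 714/((I*√41)) = 714*(-I*√41/41) = -714*I*√41/41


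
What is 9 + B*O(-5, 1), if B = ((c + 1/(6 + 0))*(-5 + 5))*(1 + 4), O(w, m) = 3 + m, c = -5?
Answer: 9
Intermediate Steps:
B = 0 (B = ((-5 + 1/(6 + 0))*(-5 + 5))*(1 + 4) = ((-5 + 1/6)*0)*5 = -29/6*0*5 = 0*5 = 0)
9 + B*O(-5, 1) = 9 + 0*(3 + 1) = 9 + 0*4 = 9 + 0 = 9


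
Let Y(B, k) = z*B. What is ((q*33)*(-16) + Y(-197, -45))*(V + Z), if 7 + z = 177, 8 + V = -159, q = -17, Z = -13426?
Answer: 333218802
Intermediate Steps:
V = -167 (V = -8 - 159 = -167)
z = 170 (z = -7 + 177 = 170)
Y(B, k) = 170*B
((q*33)*(-16) + Y(-197, -45))*(V + Z) = (-17*33*(-16) + 170*(-197))*(-167 - 13426) = (-561*(-16) - 33490)*(-13593) = (8976 - 33490)*(-13593) = -24514*(-13593) = 333218802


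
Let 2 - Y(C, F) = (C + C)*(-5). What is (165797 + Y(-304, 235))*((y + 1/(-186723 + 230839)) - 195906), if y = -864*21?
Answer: -1536938087055441/44116 ≈ -3.4839e+10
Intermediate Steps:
Y(C, F) = 2 + 10*C (Y(C, F) = 2 - (C + C)*(-5) = 2 - 2*C*(-5) = 2 - (-10)*C = 2 + 10*C)
y = -18144 (y = -144*126 = -18144)
(165797 + Y(-304, 235))*((y + 1/(-186723 + 230839)) - 195906) = (165797 + (2 + 10*(-304)))*((-18144 + 1/(-186723 + 230839)) - 195906) = (165797 + (2 - 3040))*((-18144 + 1/44116) - 195906) = (165797 - 3038)*((-18144 + 1/44116) - 195906) = 162759*(-800440703/44116 - 195906) = 162759*(-9443029799/44116) = -1536938087055441/44116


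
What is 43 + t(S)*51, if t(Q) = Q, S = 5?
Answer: 298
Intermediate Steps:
43 + t(S)*51 = 43 + 5*51 = 43 + 255 = 298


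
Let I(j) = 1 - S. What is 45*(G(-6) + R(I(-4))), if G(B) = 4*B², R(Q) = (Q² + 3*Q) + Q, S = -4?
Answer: 8505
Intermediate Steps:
I(j) = 5 (I(j) = 1 - 1*(-4) = 1 + 4 = 5)
R(Q) = Q² + 4*Q
45*(G(-6) + R(I(-4))) = 45*(4*(-6)² + 5*(4 + 5)) = 45*(4*36 + 5*9) = 45*(144 + 45) = 45*189 = 8505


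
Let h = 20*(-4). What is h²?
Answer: 6400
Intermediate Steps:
h = -80
h² = (-80)² = 6400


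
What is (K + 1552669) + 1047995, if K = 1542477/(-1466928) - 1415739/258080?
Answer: 20511861017648071/7887182880 ≈ 2.6007e+6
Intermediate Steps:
K = -51559784249/7887182880 (K = 1542477*(-1/1466928) - 1415739*1/258080 = -514159/488976 - 1415739/258080 = -51559784249/7887182880 ≈ -6.5372)
(K + 1552669) + 1047995 = (-51559784249/7887182880 + 1552669) + 1047995 = 12246132795322471/7887182880 + 1047995 = 20511861017648071/7887182880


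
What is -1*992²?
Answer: -984064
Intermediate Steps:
-1*992² = -1*984064 = -984064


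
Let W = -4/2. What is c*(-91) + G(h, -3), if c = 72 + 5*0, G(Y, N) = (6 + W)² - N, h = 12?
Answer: -6533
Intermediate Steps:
W = -2 (W = -4*½ = -2)
G(Y, N) = 16 - N (G(Y, N) = (6 - 2)² - N = 4² - N = 16 - N)
c = 72 (c = 72 + 0 = 72)
c*(-91) + G(h, -3) = 72*(-91) + (16 - 1*(-3)) = -6552 + (16 + 3) = -6552 + 19 = -6533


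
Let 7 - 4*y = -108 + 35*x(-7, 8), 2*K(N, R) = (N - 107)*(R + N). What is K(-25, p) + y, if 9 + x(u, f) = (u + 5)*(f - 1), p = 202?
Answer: -11452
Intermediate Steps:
x(u, f) = -9 + (-1 + f)*(5 + u) (x(u, f) = -9 + (u + 5)*(f - 1) = -9 + (5 + u)*(-1 + f) = -9 + (-1 + f)*(5 + u))
K(N, R) = (-107 + N)*(N + R)/2 (K(N, R) = ((N - 107)*(R + N))/2 = ((-107 + N)*(N + R))/2 = (-107 + N)*(N + R)/2)
y = 230 (y = 7/4 - (-108 + 35*(-14 - 1*(-7) + 5*8 + 8*(-7)))/4 = 7/4 - (-108 + 35*(-14 + 7 + 40 - 56))/4 = 7/4 - (-108 + 35*(-23))/4 = 7/4 - (-108 - 805)/4 = 7/4 - ¼*(-913) = 7/4 + 913/4 = 230)
K(-25, p) + y = ((½)*(-25)² - 107/2*(-25) - 107/2*202 + (½)*(-25)*202) + 230 = ((½)*625 + 2675/2 - 10807 - 2525) + 230 = (625/2 + 2675/2 - 10807 - 2525) + 230 = -11682 + 230 = -11452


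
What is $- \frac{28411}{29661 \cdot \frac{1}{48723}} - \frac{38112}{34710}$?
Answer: $- \frac{2669395152259}{57196295} \approx -46671.0$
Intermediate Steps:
$- \frac{28411}{29661 \cdot \frac{1}{48723}} - \frac{38112}{34710} = - \frac{28411}{29661 \cdot \frac{1}{48723}} - \frac{6352}{5785} = - \frac{28411}{\frac{9887}{16241}} - \frac{6352}{5785} = \left(-28411\right) \frac{16241}{9887} - \frac{6352}{5785} = - \frac{461423051}{9887} - \frac{6352}{5785} = - \frac{2669395152259}{57196295}$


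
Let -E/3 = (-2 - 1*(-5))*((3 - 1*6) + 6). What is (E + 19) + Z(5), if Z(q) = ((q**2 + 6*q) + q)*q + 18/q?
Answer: 1478/5 ≈ 295.60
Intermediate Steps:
Z(q) = 18/q + q*(q**2 + 7*q) (Z(q) = (q**2 + 7*q)*q + 18/q = q*(q**2 + 7*q) + 18/q = 18/q + q*(q**2 + 7*q))
E = -27 (E = -3*(-2 - 1*(-5))*((3 - 1*6) + 6) = -3*(-2 + 5)*((3 - 6) + 6) = -9*(-3 + 6) = -9*3 = -3*9 = -27)
(E + 19) + Z(5) = (-27 + 19) + (18 + 5**3*(7 + 5))/5 = -8 + (18 + 125*12)/5 = -8 + (18 + 1500)/5 = -8 + (1/5)*1518 = -8 + 1518/5 = 1478/5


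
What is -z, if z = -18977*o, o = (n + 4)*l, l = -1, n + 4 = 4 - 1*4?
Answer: 0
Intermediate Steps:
n = -4 (n = -4 + (4 - 1*4) = -4 + (4 - 4) = -4 + 0 = -4)
o = 0 (o = (-4 + 4)*(-1) = 0*(-1) = 0)
z = 0 (z = -18977*0 = -2711*0 = 0)
-z = -1*0 = 0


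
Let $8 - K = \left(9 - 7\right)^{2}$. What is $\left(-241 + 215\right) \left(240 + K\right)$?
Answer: $-6344$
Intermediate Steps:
$K = 4$ ($K = 8 - \left(9 - 7\right)^{2} = 8 - 2^{2} = 8 - 4 = 4$)
$\left(-241 + 215\right) \left(240 + K\right) = \left(-241 + 215\right) \left(240 + 4\right) = \left(-26\right) 244 = -6344$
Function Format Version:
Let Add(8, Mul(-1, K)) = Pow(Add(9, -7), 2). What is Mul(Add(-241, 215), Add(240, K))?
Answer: -6344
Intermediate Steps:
K = 4 (K = Add(8, Mul(-1, Pow(Add(9, -7), 2))) = Add(8, Mul(-1, Pow(2, 2))) = Add(8, Mul(-1, 4)) = Add(8, -4) = 4)
Mul(Add(-241, 215), Add(240, K)) = Mul(Add(-241, 215), Add(240, 4)) = Mul(-26, 244) = -6344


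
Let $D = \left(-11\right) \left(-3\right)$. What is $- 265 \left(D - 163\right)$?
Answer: $34450$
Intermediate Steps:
$D = 33$
$- 265 \left(D - 163\right) = - 265 \left(33 - 163\right) = \left(-265\right) \left(-130\right) = 34450$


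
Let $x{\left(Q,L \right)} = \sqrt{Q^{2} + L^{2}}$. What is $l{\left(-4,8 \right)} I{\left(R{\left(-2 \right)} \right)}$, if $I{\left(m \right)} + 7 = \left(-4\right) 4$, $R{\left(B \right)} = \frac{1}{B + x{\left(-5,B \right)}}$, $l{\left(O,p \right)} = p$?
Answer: $-184$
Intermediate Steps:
$x{\left(Q,L \right)} = \sqrt{L^{2} + Q^{2}}$
$R{\left(B \right)} = \frac{1}{B + \sqrt{25 + B^{2}}}$ ($R{\left(B \right)} = \frac{1}{B + \sqrt{B^{2} + \left(-5\right)^{2}}} = \frac{1}{B + \sqrt{B^{2} + 25}} = \frac{1}{B + \sqrt{25 + B^{2}}}$)
$I{\left(m \right)} = -23$ ($I{\left(m \right)} = -7 - 16 = -23$)
$l{\left(-4,8 \right)} I{\left(R{\left(-2 \right)} \right)} = 8 \left(-23\right) = -184$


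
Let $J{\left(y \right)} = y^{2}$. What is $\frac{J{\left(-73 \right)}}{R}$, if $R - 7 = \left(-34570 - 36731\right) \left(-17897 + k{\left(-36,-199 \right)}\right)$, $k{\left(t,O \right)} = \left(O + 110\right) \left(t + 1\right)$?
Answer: $\frac{5329}{1053971389} \approx 5.0561 \cdot 10^{-6}$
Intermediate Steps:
$k{\left(t,O \right)} = \left(1 + t\right) \left(110 + O\right)$ ($k{\left(t,O \right)} = \left(110 + O\right) \left(1 + t\right) = \left(1 + t\right) \left(110 + O\right)$)
$R = 1053971389$ ($R = 7 + \left(-34570 - 36731\right) \left(-17897 + \left(110 - 199 + 110 \left(-36\right) - -7164\right)\right) = 7 - 71301 \left(-17897 + \left(110 - 199 - 3960 + 7164\right)\right) = 7 - 71301 \left(-17897 + 3115\right) = 7 - -1053971382 = 7 + 1053971382 = 1053971389$)
$\frac{J{\left(-73 \right)}}{R} = \frac{\left(-73\right)^{2}}{1053971389} = 5329 \cdot \frac{1}{1053971389} = \frac{5329}{1053971389}$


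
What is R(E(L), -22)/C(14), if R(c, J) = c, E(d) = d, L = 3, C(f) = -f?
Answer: -3/14 ≈ -0.21429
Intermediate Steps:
R(E(L), -22)/C(14) = 3/((-1*14)) = 3/(-14) = 3*(-1/14) = -3/14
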